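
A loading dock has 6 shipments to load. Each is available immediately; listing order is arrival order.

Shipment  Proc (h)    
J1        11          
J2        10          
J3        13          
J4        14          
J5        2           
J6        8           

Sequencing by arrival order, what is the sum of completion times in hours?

FIFO (arrival order): J1 J2 J3 J4 J5 J6.
J1: 0→11
J2: 11→21
J3: 21→34
J4: 34→48
J5: 48→50
J6: 50→58
Sum = 11+21+34+48+50+58 = 222.

222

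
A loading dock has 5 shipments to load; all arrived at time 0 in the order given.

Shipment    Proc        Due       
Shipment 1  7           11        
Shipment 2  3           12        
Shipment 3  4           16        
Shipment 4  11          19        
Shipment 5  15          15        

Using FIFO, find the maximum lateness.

25

FIFO (arrival order): Shipment 1 Shipment 2 Shipment 3 Shipment 4 Shipment 5.
Shipment 1: 0→7, due 11, lateness -4
Shipment 2: 7→10, due 12, lateness -2
Shipment 3: 10→14, due 16, lateness -2
Shipment 4: 14→25, due 19, lateness 6
Shipment 5: 25→40, due 15, lateness 25
Maximum = 25.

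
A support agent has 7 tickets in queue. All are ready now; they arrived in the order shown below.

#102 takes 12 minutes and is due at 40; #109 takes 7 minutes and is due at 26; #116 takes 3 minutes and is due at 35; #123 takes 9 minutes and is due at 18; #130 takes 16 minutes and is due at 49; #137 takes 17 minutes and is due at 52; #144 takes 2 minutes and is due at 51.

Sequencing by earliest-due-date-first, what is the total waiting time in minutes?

EDD (increasing due date): #123 #109 #116 #102 #130 #144 #137.
#123: waits 0, runs 0→9
#109: waits 9, runs 9→16
#116: waits 16, runs 16→19
#102: waits 19, runs 19→31
#130: waits 31, runs 31→47
#144: waits 47, runs 47→49
#137: waits 49, runs 49→66
Sum = 0+9+16+19+31+47+49 = 171.

171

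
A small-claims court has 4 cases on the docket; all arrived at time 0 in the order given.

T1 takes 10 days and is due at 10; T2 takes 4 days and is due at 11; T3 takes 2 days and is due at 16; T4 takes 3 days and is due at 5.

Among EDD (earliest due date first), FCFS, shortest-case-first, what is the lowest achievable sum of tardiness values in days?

EDD (increasing due date): T4 T1 T2 T3.
T4: 0→3, due 5, tardiness 0
T1: 3→13, due 10, tardiness 3
T2: 13→17, due 11, tardiness 6
T3: 17→19, due 16, tardiness 3
Sum = 0+3+6+3 = 12.
FIFO (arrival order): T1 T2 T3 T4.
T1: 0→10, due 10, tardiness 0
T2: 10→14, due 11, tardiness 3
T3: 14→16, due 16, tardiness 0
T4: 16→19, due 5, tardiness 14
Sum = 0+3+0+14 = 17.
SPT (increasing processing time): T3 T4 T2 T1.
T3: 0→2, due 16, tardiness 0
T4: 2→5, due 5, tardiness 0
T2: 5→9, due 11, tardiness 0
T1: 9→19, due 10, tardiness 9
Sum = 0+0+0+9 = 9.
EDD 12, FIFO 17, SPT 9 → minimum 9.

9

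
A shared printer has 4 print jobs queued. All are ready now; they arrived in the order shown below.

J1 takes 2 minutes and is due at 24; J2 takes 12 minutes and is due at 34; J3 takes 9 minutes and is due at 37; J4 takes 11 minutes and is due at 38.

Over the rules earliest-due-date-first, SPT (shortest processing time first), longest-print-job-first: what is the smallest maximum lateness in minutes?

EDD (increasing due date): J1 J2 J3 J4.
J1: 0→2, due 24, lateness -22
J2: 2→14, due 34, lateness -20
J3: 14→23, due 37, lateness -14
J4: 23→34, due 38, lateness -4
Maximum = -4.
SPT (increasing processing time): J1 J3 J4 J2.
J1: 0→2, due 24, lateness -22
J3: 2→11, due 37, lateness -26
J4: 11→22, due 38, lateness -16
J2: 22→34, due 34, lateness 0
Maximum = 0.
LPT (decreasing processing time): J2 J4 J3 J1.
J2: 0→12, due 34, lateness -22
J4: 12→23, due 38, lateness -15
J3: 23→32, due 37, lateness -5
J1: 32→34, due 24, lateness 10
Maximum = 10.
EDD -4, SPT 0, LPT 10 → minimum -4.

-4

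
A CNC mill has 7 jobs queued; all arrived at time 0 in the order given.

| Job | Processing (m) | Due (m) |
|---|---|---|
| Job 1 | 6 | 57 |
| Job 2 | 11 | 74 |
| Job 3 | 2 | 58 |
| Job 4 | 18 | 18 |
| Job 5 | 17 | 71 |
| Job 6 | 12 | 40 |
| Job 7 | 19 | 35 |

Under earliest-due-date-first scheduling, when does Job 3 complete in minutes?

57

EDD (increasing due date): Job 4 Job 7 Job 6 Job 1 Job 3 Job 5 Job 2.
Job 4: 0→18
Job 7: 18→37
Job 6: 37→49
Job 1: 49→55
Job 3: 55→57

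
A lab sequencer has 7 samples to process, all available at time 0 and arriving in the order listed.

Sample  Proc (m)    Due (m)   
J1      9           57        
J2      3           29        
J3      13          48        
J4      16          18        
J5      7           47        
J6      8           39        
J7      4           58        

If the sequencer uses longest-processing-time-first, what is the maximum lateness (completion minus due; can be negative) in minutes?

LPT (decreasing processing time): J4 J3 J1 J6 J5 J7 J2.
J4: 0→16, due 18, lateness -2
J3: 16→29, due 48, lateness -19
J1: 29→38, due 57, lateness -19
J6: 38→46, due 39, lateness 7
J5: 46→53, due 47, lateness 6
J7: 53→57, due 58, lateness -1
J2: 57→60, due 29, lateness 31
Maximum = 31.

31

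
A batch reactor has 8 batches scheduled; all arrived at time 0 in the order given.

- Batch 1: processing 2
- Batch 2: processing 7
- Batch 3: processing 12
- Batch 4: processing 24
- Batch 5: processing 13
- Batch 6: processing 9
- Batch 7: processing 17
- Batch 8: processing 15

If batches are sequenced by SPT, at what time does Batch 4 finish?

99

SPT (increasing processing time): Batch 1 Batch 2 Batch 6 Batch 3 Batch 5 Batch 8 Batch 7 Batch 4.
Batch 1: 0→2
Batch 2: 2→9
Batch 6: 9→18
Batch 3: 18→30
Batch 5: 30→43
Batch 8: 43→58
Batch 7: 58→75
Batch 4: 75→99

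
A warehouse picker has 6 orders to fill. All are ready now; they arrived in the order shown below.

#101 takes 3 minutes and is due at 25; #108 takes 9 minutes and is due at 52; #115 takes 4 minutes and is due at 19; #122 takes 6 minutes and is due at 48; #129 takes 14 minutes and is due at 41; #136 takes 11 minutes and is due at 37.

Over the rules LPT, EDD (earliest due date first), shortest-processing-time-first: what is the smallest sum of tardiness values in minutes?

0

LPT (decreasing processing time): #129 #136 #108 #122 #115 #101.
#129: 0→14, due 41, tardiness 0
#136: 14→25, due 37, tardiness 0
#108: 25→34, due 52, tardiness 0
#122: 34→40, due 48, tardiness 0
#115: 40→44, due 19, tardiness 25
#101: 44→47, due 25, tardiness 22
Sum = 0+0+0+0+25+22 = 47.
EDD (increasing due date): #115 #101 #136 #129 #122 #108.
#115: 0→4, due 19, tardiness 0
#101: 4→7, due 25, tardiness 0
#136: 7→18, due 37, tardiness 0
#129: 18→32, due 41, tardiness 0
#122: 32→38, due 48, tardiness 0
#108: 38→47, due 52, tardiness 0
Sum = 0+0+0+0+0+0 = 0.
SPT (increasing processing time): #101 #115 #122 #108 #136 #129.
#101: 0→3, due 25, tardiness 0
#115: 3→7, due 19, tardiness 0
#122: 7→13, due 48, tardiness 0
#108: 13→22, due 52, tardiness 0
#136: 22→33, due 37, tardiness 0
#129: 33→47, due 41, tardiness 6
Sum = 0+0+0+0+0+6 = 6.
LPT 47, EDD 0, SPT 6 → minimum 0.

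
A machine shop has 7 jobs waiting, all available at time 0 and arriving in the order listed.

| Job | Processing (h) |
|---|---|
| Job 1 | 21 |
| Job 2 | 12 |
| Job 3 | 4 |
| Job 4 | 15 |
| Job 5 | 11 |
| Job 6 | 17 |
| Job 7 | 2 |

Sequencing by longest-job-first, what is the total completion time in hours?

LPT (decreasing processing time): Job 1 Job 6 Job 4 Job 2 Job 5 Job 3 Job 7.
Job 1: 0→21
Job 6: 21→38
Job 4: 38→53
Job 2: 53→65
Job 5: 65→76
Job 3: 76→80
Job 7: 80→82
Sum = 21+38+53+65+76+80+82 = 415.

415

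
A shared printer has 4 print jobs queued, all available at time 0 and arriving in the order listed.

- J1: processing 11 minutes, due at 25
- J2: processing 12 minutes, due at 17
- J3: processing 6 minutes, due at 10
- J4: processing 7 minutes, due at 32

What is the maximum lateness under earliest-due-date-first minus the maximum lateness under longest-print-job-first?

-22

EDD (increasing due date): J3 J2 J1 J4.
J3: 0→6, due 10, lateness -4
J2: 6→18, due 17, lateness 1
J1: 18→29, due 25, lateness 4
J4: 29→36, due 32, lateness 4
Maximum = 4.
LPT (decreasing processing time): J2 J1 J4 J3.
J2: 0→12, due 17, lateness -5
J1: 12→23, due 25, lateness -2
J4: 23→30, due 32, lateness -2
J3: 30→36, due 10, lateness 26
Maximum = 26.
Difference = 4 − 26 = -22.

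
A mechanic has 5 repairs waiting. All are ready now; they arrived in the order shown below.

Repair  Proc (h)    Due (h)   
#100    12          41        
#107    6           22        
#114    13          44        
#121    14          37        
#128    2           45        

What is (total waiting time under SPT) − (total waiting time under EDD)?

SPT (increasing processing time): #128 #107 #100 #114 #121.
#128: waits 0, runs 0→2
#107: waits 2, runs 2→8
#100: waits 8, runs 8→20
#114: waits 20, runs 20→33
#121: waits 33, runs 33→47
Sum = 0+2+8+20+33 = 63.
EDD (increasing due date): #107 #121 #100 #114 #128.
#107: waits 0, runs 0→6
#121: waits 6, runs 6→20
#100: waits 20, runs 20→32
#114: waits 32, runs 32→45
#128: waits 45, runs 45→47
Sum = 0+6+20+32+45 = 103.
Difference = 63 − 103 = -40.

-40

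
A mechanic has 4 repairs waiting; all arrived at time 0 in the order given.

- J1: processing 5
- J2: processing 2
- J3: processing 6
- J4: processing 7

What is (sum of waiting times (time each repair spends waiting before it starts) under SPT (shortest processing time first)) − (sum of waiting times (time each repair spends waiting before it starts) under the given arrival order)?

SPT (increasing processing time): J2 J1 J3 J4.
J2: waits 0, runs 0→2
J1: waits 2, runs 2→7
J3: waits 7, runs 7→13
J4: waits 13, runs 13→20
Sum = 0+2+7+13 = 22.
FIFO (arrival order): J1 J2 J3 J4.
J1: waits 0, runs 0→5
J2: waits 5, runs 5→7
J3: waits 7, runs 7→13
J4: waits 13, runs 13→20
Sum = 0+5+7+13 = 25.
Difference = 22 − 25 = -3.

-3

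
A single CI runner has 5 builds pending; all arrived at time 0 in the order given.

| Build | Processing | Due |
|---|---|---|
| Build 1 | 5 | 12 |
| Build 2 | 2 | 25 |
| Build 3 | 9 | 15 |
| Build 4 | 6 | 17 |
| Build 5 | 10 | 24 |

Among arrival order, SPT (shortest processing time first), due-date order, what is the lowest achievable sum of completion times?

76

FIFO (arrival order): Build 1 Build 2 Build 3 Build 4 Build 5.
Build 1: 0→5
Build 2: 5→7
Build 3: 7→16
Build 4: 16→22
Build 5: 22→32
Sum = 5+7+16+22+32 = 82.
SPT (increasing processing time): Build 2 Build 1 Build 4 Build 3 Build 5.
Build 2: 0→2
Build 1: 2→7
Build 4: 7→13
Build 3: 13→22
Build 5: 22→32
Sum = 2+7+13+22+32 = 76.
EDD (increasing due date): Build 1 Build 3 Build 4 Build 5 Build 2.
Build 1: 0→5
Build 3: 5→14
Build 4: 14→20
Build 5: 20→30
Build 2: 30→32
Sum = 5+14+20+30+32 = 101.
FIFO 82, SPT 76, EDD 101 → minimum 76.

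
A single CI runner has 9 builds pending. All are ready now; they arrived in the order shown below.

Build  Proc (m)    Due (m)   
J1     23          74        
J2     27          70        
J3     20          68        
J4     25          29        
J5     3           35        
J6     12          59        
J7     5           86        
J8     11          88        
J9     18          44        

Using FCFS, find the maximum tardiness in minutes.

100

FIFO (arrival order): J1 J2 J3 J4 J5 J6 J7 J8 J9.
J1: 0→23, due 74, tardiness 0
J2: 23→50, due 70, tardiness 0
J3: 50→70, due 68, tardiness 2
J4: 70→95, due 29, tardiness 66
J5: 95→98, due 35, tardiness 63
J6: 98→110, due 59, tardiness 51
J7: 110→115, due 86, tardiness 29
J8: 115→126, due 88, tardiness 38
J9: 126→144, due 44, tardiness 100
Maximum = 100.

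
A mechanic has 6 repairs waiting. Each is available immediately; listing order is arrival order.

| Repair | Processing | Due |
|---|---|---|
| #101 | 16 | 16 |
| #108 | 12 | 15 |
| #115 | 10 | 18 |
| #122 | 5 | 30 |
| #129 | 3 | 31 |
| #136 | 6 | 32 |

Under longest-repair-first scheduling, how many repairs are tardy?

LPT (decreasing processing time): #101 #108 #115 #136 #122 #129.
#101: 0→16, due 16, tardiness 0
#108: 16→28, due 15, tardiness 13
#115: 28→38, due 18, tardiness 20
#136: 38→44, due 32, tardiness 12
#122: 44→49, due 30, tardiness 19
#129: 49→52, due 31, tardiness 21
Late repairs: 5.

5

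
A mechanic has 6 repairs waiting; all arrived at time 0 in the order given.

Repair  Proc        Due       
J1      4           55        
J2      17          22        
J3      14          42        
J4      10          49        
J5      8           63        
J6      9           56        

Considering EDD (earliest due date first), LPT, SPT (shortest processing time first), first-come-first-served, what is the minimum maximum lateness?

EDD (increasing due date): J2 J3 J4 J1 J6 J5.
J2: 0→17, due 22, lateness -5
J3: 17→31, due 42, lateness -11
J4: 31→41, due 49, lateness -8
J1: 41→45, due 55, lateness -10
J6: 45→54, due 56, lateness -2
J5: 54→62, due 63, lateness -1
Maximum = -1.
LPT (decreasing processing time): J2 J3 J4 J6 J5 J1.
J2: 0→17, due 22, lateness -5
J3: 17→31, due 42, lateness -11
J4: 31→41, due 49, lateness -8
J6: 41→50, due 56, lateness -6
J5: 50→58, due 63, lateness -5
J1: 58→62, due 55, lateness 7
Maximum = 7.
SPT (increasing processing time): J1 J5 J6 J4 J3 J2.
J1: 0→4, due 55, lateness -51
J5: 4→12, due 63, lateness -51
J6: 12→21, due 56, lateness -35
J4: 21→31, due 49, lateness -18
J3: 31→45, due 42, lateness 3
J2: 45→62, due 22, lateness 40
Maximum = 40.
FIFO (arrival order): J1 J2 J3 J4 J5 J6.
J1: 0→4, due 55, lateness -51
J2: 4→21, due 22, lateness -1
J3: 21→35, due 42, lateness -7
J4: 35→45, due 49, lateness -4
J5: 45→53, due 63, lateness -10
J6: 53→62, due 56, lateness 6
Maximum = 6.
EDD -1, LPT 7, SPT 40, FIFO 6 → minimum -1.

-1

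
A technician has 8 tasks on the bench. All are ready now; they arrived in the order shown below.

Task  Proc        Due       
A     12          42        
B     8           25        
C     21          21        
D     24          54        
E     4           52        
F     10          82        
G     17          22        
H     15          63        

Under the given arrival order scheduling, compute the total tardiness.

170

FIFO (arrival order): A B C D E F G H.
A: 0→12, due 42, tardiness 0
B: 12→20, due 25, tardiness 0
C: 20→41, due 21, tardiness 20
D: 41→65, due 54, tardiness 11
E: 65→69, due 52, tardiness 17
F: 69→79, due 82, tardiness 0
G: 79→96, due 22, tardiness 74
H: 96→111, due 63, tardiness 48
Sum = 0+0+20+11+17+0+74+48 = 170.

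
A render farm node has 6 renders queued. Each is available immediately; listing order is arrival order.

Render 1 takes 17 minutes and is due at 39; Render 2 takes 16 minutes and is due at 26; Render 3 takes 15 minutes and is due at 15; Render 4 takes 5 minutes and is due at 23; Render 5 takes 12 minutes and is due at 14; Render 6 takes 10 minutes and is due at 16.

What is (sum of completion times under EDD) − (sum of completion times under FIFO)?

EDD (increasing due date): Render 5 Render 3 Render 6 Render 4 Render 2 Render 1.
Render 5: 0→12
Render 3: 12→27
Render 6: 27→37
Render 4: 37→42
Render 2: 42→58
Render 1: 58→75
Sum = 12+27+37+42+58+75 = 251.
FIFO (arrival order): Render 1 Render 2 Render 3 Render 4 Render 5 Render 6.
Render 1: 0→17
Render 2: 17→33
Render 3: 33→48
Render 4: 48→53
Render 5: 53→65
Render 6: 65→75
Sum = 17+33+48+53+65+75 = 291.
Difference = 251 − 291 = -40.

-40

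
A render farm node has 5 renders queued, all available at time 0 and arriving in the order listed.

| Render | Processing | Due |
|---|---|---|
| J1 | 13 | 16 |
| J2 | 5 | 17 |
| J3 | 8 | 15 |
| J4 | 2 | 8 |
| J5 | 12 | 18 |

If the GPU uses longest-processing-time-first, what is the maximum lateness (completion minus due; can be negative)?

LPT (decreasing processing time): J1 J5 J3 J2 J4.
J1: 0→13, due 16, lateness -3
J5: 13→25, due 18, lateness 7
J3: 25→33, due 15, lateness 18
J2: 33→38, due 17, lateness 21
J4: 38→40, due 8, lateness 32
Maximum = 32.

32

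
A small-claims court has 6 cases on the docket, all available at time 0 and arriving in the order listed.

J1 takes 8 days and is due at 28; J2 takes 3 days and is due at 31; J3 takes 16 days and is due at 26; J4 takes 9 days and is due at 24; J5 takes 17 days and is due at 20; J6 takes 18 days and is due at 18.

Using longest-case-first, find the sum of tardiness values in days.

LPT (decreasing processing time): J6 J5 J3 J4 J1 J2.
J6: 0→18, due 18, tardiness 0
J5: 18→35, due 20, tardiness 15
J3: 35→51, due 26, tardiness 25
J4: 51→60, due 24, tardiness 36
J1: 60→68, due 28, tardiness 40
J2: 68→71, due 31, tardiness 40
Sum = 0+15+25+36+40+40 = 156.

156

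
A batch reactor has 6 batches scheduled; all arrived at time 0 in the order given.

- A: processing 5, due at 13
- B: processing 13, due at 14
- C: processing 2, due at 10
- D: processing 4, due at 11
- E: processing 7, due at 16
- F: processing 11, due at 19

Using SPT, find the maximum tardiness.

28

SPT (increasing processing time): C D A E F B.
C: 0→2, due 10, tardiness 0
D: 2→6, due 11, tardiness 0
A: 6→11, due 13, tardiness 0
E: 11→18, due 16, tardiness 2
F: 18→29, due 19, tardiness 10
B: 29→42, due 14, tardiness 28
Maximum = 28.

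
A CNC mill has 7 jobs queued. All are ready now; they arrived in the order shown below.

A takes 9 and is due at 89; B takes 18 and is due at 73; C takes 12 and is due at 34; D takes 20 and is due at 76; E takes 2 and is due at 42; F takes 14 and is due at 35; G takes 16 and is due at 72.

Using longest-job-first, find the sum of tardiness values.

LPT (decreasing processing time): D B G F C A E.
D: 0→20, due 76, tardiness 0
B: 20→38, due 73, tardiness 0
G: 38→54, due 72, tardiness 0
F: 54→68, due 35, tardiness 33
C: 68→80, due 34, tardiness 46
A: 80→89, due 89, tardiness 0
E: 89→91, due 42, tardiness 49
Sum = 0+0+0+33+46+0+49 = 128.

128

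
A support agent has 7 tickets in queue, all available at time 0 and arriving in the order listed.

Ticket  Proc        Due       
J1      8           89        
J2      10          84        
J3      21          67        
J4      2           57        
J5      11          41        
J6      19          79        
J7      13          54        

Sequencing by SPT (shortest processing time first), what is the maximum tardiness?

SPT (increasing processing time): J4 J1 J2 J5 J7 J6 J3.
J4: 0→2, due 57, tardiness 0
J1: 2→10, due 89, tardiness 0
J2: 10→20, due 84, tardiness 0
J5: 20→31, due 41, tardiness 0
J7: 31→44, due 54, tardiness 0
J6: 44→63, due 79, tardiness 0
J3: 63→84, due 67, tardiness 17
Maximum = 17.

17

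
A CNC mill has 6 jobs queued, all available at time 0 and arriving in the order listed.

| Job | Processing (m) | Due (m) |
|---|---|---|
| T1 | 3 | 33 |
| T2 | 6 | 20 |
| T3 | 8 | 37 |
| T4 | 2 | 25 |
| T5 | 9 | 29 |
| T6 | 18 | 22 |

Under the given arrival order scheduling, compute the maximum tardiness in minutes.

24

FIFO (arrival order): T1 T2 T3 T4 T5 T6.
T1: 0→3, due 33, tardiness 0
T2: 3→9, due 20, tardiness 0
T3: 9→17, due 37, tardiness 0
T4: 17→19, due 25, tardiness 0
T5: 19→28, due 29, tardiness 0
T6: 28→46, due 22, tardiness 24
Maximum = 24.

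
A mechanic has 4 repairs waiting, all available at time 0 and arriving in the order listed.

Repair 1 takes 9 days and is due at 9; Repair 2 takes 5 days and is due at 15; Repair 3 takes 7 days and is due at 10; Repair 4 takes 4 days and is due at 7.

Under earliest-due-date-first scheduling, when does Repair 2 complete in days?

25

EDD (increasing due date): Repair 4 Repair 1 Repair 3 Repair 2.
Repair 4: 0→4
Repair 1: 4→13
Repair 3: 13→20
Repair 2: 20→25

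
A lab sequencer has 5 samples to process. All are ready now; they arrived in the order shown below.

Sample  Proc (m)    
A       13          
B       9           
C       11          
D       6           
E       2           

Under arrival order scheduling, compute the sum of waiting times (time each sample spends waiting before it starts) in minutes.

FIFO (arrival order): A B C D E.
A: waits 0, runs 0→13
B: waits 13, runs 13→22
C: waits 22, runs 22→33
D: waits 33, runs 33→39
E: waits 39, runs 39→41
Sum = 0+13+22+33+39 = 107.

107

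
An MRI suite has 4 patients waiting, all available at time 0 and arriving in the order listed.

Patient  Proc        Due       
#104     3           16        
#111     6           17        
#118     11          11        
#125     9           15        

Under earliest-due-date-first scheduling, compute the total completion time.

83

EDD (increasing due date): #118 #125 #104 #111.
#118: 0→11
#125: 11→20
#104: 20→23
#111: 23→29
Sum = 11+20+23+29 = 83.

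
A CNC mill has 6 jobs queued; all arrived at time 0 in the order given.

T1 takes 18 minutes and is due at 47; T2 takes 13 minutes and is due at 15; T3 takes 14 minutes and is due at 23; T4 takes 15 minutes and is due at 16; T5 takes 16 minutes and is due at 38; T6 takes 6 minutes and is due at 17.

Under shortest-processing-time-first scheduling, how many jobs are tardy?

SPT (increasing processing time): T6 T2 T3 T4 T5 T1.
T6: 0→6, due 17, tardiness 0
T2: 6→19, due 15, tardiness 4
T3: 19→33, due 23, tardiness 10
T4: 33→48, due 16, tardiness 32
T5: 48→64, due 38, tardiness 26
T1: 64→82, due 47, tardiness 35
Late jobs: 5.

5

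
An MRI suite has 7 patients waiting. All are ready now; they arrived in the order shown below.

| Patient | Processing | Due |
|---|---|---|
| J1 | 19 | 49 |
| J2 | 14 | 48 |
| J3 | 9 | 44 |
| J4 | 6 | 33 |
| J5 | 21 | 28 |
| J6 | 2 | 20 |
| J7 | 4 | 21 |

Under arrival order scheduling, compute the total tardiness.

161

FIFO (arrival order): J1 J2 J3 J4 J5 J6 J7.
J1: 0→19, due 49, tardiness 0
J2: 19→33, due 48, tardiness 0
J3: 33→42, due 44, tardiness 0
J4: 42→48, due 33, tardiness 15
J5: 48→69, due 28, tardiness 41
J6: 69→71, due 20, tardiness 51
J7: 71→75, due 21, tardiness 54
Sum = 0+0+0+15+41+51+54 = 161.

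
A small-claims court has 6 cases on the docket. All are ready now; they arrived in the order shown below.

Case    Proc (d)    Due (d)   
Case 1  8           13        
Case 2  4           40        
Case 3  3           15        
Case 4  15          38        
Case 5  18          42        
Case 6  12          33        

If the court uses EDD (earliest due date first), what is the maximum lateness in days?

18

EDD (increasing due date): Case 1 Case 3 Case 6 Case 4 Case 2 Case 5.
Case 1: 0→8, due 13, lateness -5
Case 3: 8→11, due 15, lateness -4
Case 6: 11→23, due 33, lateness -10
Case 4: 23→38, due 38, lateness 0
Case 2: 38→42, due 40, lateness 2
Case 5: 42→60, due 42, lateness 18
Maximum = 18.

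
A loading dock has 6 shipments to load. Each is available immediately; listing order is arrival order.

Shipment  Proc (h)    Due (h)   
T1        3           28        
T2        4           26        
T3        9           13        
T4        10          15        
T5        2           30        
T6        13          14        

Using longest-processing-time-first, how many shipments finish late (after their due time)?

5

LPT (decreasing processing time): T6 T4 T3 T2 T1 T5.
T6: 0→13, due 14, tardiness 0
T4: 13→23, due 15, tardiness 8
T3: 23→32, due 13, tardiness 19
T2: 32→36, due 26, tardiness 10
T1: 36→39, due 28, tardiness 11
T5: 39→41, due 30, tardiness 11
Late shipments: 5.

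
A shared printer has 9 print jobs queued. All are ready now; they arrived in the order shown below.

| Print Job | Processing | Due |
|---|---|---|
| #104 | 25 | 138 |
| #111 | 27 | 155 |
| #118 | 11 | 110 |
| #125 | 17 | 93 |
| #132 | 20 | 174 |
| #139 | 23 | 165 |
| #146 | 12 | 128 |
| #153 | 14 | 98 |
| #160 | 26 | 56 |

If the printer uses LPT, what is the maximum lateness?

LPT (decreasing processing time): #111 #160 #104 #139 #132 #125 #153 #146 #118.
#111: 0→27, due 155, lateness -128
#160: 27→53, due 56, lateness -3
#104: 53→78, due 138, lateness -60
#139: 78→101, due 165, lateness -64
#132: 101→121, due 174, lateness -53
#125: 121→138, due 93, lateness 45
#153: 138→152, due 98, lateness 54
#146: 152→164, due 128, lateness 36
#118: 164→175, due 110, lateness 65
Maximum = 65.

65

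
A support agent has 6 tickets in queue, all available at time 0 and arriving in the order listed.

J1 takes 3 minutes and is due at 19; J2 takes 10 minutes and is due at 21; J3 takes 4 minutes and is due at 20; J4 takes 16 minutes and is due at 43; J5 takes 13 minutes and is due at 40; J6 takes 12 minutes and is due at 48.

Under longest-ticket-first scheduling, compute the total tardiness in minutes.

LPT (decreasing processing time): J4 J5 J6 J2 J3 J1.
J4: 0→16, due 43, tardiness 0
J5: 16→29, due 40, tardiness 0
J6: 29→41, due 48, tardiness 0
J2: 41→51, due 21, tardiness 30
J3: 51→55, due 20, tardiness 35
J1: 55→58, due 19, tardiness 39
Sum = 0+0+0+30+35+39 = 104.

104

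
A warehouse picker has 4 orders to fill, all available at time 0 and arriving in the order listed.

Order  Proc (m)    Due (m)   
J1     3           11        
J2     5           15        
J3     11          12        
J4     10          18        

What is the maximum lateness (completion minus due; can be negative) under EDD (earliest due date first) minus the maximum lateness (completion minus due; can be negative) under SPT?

EDD (increasing due date): J1 J3 J2 J4.
J1: 0→3, due 11, lateness -8
J3: 3→14, due 12, lateness 2
J2: 14→19, due 15, lateness 4
J4: 19→29, due 18, lateness 11
Maximum = 11.
SPT (increasing processing time): J1 J2 J4 J3.
J1: 0→3, due 11, lateness -8
J2: 3→8, due 15, lateness -7
J4: 8→18, due 18, lateness 0
J3: 18→29, due 12, lateness 17
Maximum = 17.
Difference = 11 − 17 = -6.

-6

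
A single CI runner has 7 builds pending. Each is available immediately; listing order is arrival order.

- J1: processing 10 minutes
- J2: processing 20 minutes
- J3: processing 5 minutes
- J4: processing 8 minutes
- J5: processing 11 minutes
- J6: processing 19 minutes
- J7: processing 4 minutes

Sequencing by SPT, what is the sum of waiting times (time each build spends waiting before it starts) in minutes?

152

SPT (increasing processing time): J7 J3 J4 J1 J5 J6 J2.
J7: waits 0, runs 0→4
J3: waits 4, runs 4→9
J4: waits 9, runs 9→17
J1: waits 17, runs 17→27
J5: waits 27, runs 27→38
J6: waits 38, runs 38→57
J2: waits 57, runs 57→77
Sum = 0+4+9+17+27+38+57 = 152.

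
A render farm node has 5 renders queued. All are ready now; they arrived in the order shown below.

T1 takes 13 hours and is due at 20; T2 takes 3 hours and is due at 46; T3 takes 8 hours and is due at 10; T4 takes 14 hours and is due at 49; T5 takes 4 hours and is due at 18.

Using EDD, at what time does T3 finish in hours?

EDD (increasing due date): T3 T5 T1 T2 T4.
T3: 0→8

8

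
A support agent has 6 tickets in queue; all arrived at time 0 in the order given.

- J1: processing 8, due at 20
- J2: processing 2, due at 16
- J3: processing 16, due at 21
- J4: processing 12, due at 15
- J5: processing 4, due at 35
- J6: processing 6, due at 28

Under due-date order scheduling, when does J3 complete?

EDD (increasing due date): J4 J2 J1 J3 J6 J5.
J4: 0→12
J2: 12→14
J1: 14→22
J3: 22→38

38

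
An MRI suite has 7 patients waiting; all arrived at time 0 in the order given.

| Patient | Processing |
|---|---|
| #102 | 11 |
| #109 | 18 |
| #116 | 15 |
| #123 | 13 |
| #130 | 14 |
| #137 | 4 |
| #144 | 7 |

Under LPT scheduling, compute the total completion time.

389

LPT (decreasing processing time): #109 #116 #130 #123 #102 #144 #137.
#109: 0→18
#116: 18→33
#130: 33→47
#123: 47→60
#102: 60→71
#144: 71→78
#137: 78→82
Sum = 18+33+47+60+71+78+82 = 389.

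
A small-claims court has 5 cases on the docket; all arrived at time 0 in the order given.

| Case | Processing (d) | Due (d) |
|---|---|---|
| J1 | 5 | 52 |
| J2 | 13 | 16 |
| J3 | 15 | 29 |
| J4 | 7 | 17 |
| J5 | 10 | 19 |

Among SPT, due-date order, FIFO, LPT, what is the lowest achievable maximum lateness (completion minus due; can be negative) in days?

16

SPT (increasing processing time): J1 J4 J5 J2 J3.
J1: 0→5, due 52, lateness -47
J4: 5→12, due 17, lateness -5
J5: 12→22, due 19, lateness 3
J2: 22→35, due 16, lateness 19
J3: 35→50, due 29, lateness 21
Maximum = 21.
EDD (increasing due date): J2 J4 J5 J3 J1.
J2: 0→13, due 16, lateness -3
J4: 13→20, due 17, lateness 3
J5: 20→30, due 19, lateness 11
J3: 30→45, due 29, lateness 16
J1: 45→50, due 52, lateness -2
Maximum = 16.
FIFO (arrival order): J1 J2 J3 J4 J5.
J1: 0→5, due 52, lateness -47
J2: 5→18, due 16, lateness 2
J3: 18→33, due 29, lateness 4
J4: 33→40, due 17, lateness 23
J5: 40→50, due 19, lateness 31
Maximum = 31.
LPT (decreasing processing time): J3 J2 J5 J4 J1.
J3: 0→15, due 29, lateness -14
J2: 15→28, due 16, lateness 12
J5: 28→38, due 19, lateness 19
J4: 38→45, due 17, lateness 28
J1: 45→50, due 52, lateness -2
Maximum = 28.
SPT 21, EDD 16, FIFO 31, LPT 28 → minimum 16.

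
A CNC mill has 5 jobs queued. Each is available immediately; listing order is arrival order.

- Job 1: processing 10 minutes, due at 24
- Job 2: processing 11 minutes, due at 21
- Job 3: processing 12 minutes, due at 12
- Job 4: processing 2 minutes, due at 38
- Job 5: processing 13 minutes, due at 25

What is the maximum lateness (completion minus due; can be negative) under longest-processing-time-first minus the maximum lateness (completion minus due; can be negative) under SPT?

LPT (decreasing processing time): Job 5 Job 3 Job 2 Job 1 Job 4.
Job 5: 0→13, due 25, lateness -12
Job 3: 13→25, due 12, lateness 13
Job 2: 25→36, due 21, lateness 15
Job 1: 36→46, due 24, lateness 22
Job 4: 46→48, due 38, lateness 10
Maximum = 22.
SPT (increasing processing time): Job 4 Job 1 Job 2 Job 3 Job 5.
Job 4: 0→2, due 38, lateness -36
Job 1: 2→12, due 24, lateness -12
Job 2: 12→23, due 21, lateness 2
Job 3: 23→35, due 12, lateness 23
Job 5: 35→48, due 25, lateness 23
Maximum = 23.
Difference = 22 − 23 = -1.

-1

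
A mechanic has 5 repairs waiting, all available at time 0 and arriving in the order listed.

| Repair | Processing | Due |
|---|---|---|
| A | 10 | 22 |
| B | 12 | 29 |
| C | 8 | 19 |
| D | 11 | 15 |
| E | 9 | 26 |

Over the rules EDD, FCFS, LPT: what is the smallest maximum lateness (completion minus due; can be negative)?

EDD (increasing due date): D C A E B.
D: 0→11, due 15, lateness -4
C: 11→19, due 19, lateness 0
A: 19→29, due 22, lateness 7
E: 29→38, due 26, lateness 12
B: 38→50, due 29, lateness 21
Maximum = 21.
FIFO (arrival order): A B C D E.
A: 0→10, due 22, lateness -12
B: 10→22, due 29, lateness -7
C: 22→30, due 19, lateness 11
D: 30→41, due 15, lateness 26
E: 41→50, due 26, lateness 24
Maximum = 26.
LPT (decreasing processing time): B D A E C.
B: 0→12, due 29, lateness -17
D: 12→23, due 15, lateness 8
A: 23→33, due 22, lateness 11
E: 33→42, due 26, lateness 16
C: 42→50, due 19, lateness 31
Maximum = 31.
EDD 21, FIFO 26, LPT 31 → minimum 21.

21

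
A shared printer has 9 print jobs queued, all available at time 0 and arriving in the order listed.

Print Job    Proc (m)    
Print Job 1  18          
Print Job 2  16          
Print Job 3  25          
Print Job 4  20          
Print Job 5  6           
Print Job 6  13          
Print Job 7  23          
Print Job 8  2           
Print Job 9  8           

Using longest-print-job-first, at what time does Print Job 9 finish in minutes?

123

LPT (decreasing processing time): Print Job 3 Print Job 7 Print Job 4 Print Job 1 Print Job 2 Print Job 6 Print Job 9 Print Job 5 Print Job 8.
Print Job 3: 0→25
Print Job 7: 25→48
Print Job 4: 48→68
Print Job 1: 68→86
Print Job 2: 86→102
Print Job 6: 102→115
Print Job 9: 115→123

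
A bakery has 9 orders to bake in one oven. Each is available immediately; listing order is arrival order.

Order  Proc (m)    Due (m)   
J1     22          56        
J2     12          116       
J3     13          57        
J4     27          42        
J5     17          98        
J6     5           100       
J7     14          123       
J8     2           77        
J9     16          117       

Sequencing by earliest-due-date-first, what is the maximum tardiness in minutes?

EDD (increasing due date): J4 J1 J3 J8 J5 J6 J2 J9 J7.
J4: 0→27, due 42, tardiness 0
J1: 27→49, due 56, tardiness 0
J3: 49→62, due 57, tardiness 5
J8: 62→64, due 77, tardiness 0
J5: 64→81, due 98, tardiness 0
J6: 81→86, due 100, tardiness 0
J2: 86→98, due 116, tardiness 0
J9: 98→114, due 117, tardiness 0
J7: 114→128, due 123, tardiness 5
Maximum = 5.

5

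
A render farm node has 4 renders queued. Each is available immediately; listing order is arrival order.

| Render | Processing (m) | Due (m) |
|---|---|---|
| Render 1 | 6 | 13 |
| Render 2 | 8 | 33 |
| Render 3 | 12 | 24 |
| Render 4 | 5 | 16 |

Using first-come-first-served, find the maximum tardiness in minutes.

15

FIFO (arrival order): Render 1 Render 2 Render 3 Render 4.
Render 1: 0→6, due 13, tardiness 0
Render 2: 6→14, due 33, tardiness 0
Render 3: 14→26, due 24, tardiness 2
Render 4: 26→31, due 16, tardiness 15
Maximum = 15.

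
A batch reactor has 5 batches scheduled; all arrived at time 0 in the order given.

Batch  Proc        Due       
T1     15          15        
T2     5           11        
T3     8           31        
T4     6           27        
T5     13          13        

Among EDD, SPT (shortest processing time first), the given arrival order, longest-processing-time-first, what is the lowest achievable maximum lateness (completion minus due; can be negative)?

EDD (increasing due date): T2 T5 T1 T4 T3.
T2: 0→5, due 11, lateness -6
T5: 5→18, due 13, lateness 5
T1: 18→33, due 15, lateness 18
T4: 33→39, due 27, lateness 12
T3: 39→47, due 31, lateness 16
Maximum = 18.
SPT (increasing processing time): T2 T4 T3 T5 T1.
T2: 0→5, due 11, lateness -6
T4: 5→11, due 27, lateness -16
T3: 11→19, due 31, lateness -12
T5: 19→32, due 13, lateness 19
T1: 32→47, due 15, lateness 32
Maximum = 32.
FIFO (arrival order): T1 T2 T3 T4 T5.
T1: 0→15, due 15, lateness 0
T2: 15→20, due 11, lateness 9
T3: 20→28, due 31, lateness -3
T4: 28→34, due 27, lateness 7
T5: 34→47, due 13, lateness 34
Maximum = 34.
LPT (decreasing processing time): T1 T5 T3 T4 T2.
T1: 0→15, due 15, lateness 0
T5: 15→28, due 13, lateness 15
T3: 28→36, due 31, lateness 5
T4: 36→42, due 27, lateness 15
T2: 42→47, due 11, lateness 36
Maximum = 36.
EDD 18, SPT 32, FIFO 34, LPT 36 → minimum 18.

18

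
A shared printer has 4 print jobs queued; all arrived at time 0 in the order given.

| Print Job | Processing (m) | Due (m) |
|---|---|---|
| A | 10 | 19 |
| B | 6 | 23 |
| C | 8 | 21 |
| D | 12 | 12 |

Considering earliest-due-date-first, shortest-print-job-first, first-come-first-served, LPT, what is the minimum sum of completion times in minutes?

80

EDD (increasing due date): D A C B.
D: 0→12
A: 12→22
C: 22→30
B: 30→36
Sum = 12+22+30+36 = 100.
SPT (increasing processing time): B C A D.
B: 0→6
C: 6→14
A: 14→24
D: 24→36
Sum = 6+14+24+36 = 80.
FIFO (arrival order): A B C D.
A: 0→10
B: 10→16
C: 16→24
D: 24→36
Sum = 10+16+24+36 = 86.
LPT (decreasing processing time): D A C B.
D: 0→12
A: 12→22
C: 22→30
B: 30→36
Sum = 12+22+30+36 = 100.
EDD 100, SPT 80, FIFO 86, LPT 100 → minimum 80.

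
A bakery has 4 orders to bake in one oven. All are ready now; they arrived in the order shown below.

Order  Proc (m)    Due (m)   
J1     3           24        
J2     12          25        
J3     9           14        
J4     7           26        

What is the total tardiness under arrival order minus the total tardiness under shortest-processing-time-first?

4

FIFO (arrival order): J1 J2 J3 J4.
J1: 0→3, due 24, tardiness 0
J2: 3→15, due 25, tardiness 0
J3: 15→24, due 14, tardiness 10
J4: 24→31, due 26, tardiness 5
Sum = 0+0+10+5 = 15.
SPT (increasing processing time): J1 J4 J3 J2.
J1: 0→3, due 24, tardiness 0
J4: 3→10, due 26, tardiness 0
J3: 10→19, due 14, tardiness 5
J2: 19→31, due 25, tardiness 6
Sum = 0+0+5+6 = 11.
Difference = 15 − 11 = 4.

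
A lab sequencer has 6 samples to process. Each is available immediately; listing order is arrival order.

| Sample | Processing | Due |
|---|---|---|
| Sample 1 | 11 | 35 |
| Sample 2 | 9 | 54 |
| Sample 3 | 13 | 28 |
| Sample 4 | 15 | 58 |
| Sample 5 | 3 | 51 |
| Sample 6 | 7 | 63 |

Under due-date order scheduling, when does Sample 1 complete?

EDD (increasing due date): Sample 3 Sample 1 Sample 5 Sample 2 Sample 4 Sample 6.
Sample 3: 0→13
Sample 1: 13→24

24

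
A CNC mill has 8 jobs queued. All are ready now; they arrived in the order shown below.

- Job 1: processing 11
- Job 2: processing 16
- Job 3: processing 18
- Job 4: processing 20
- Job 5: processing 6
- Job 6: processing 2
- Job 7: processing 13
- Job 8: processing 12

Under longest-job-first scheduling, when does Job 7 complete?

67

LPT (decreasing processing time): Job 4 Job 3 Job 2 Job 7 Job 8 Job 1 Job 5 Job 6.
Job 4: 0→20
Job 3: 20→38
Job 2: 38→54
Job 7: 54→67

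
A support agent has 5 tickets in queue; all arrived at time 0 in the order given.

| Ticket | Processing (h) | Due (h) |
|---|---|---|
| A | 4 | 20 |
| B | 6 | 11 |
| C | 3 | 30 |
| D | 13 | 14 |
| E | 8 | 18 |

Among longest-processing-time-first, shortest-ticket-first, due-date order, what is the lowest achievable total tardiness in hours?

25

LPT (decreasing processing time): D E B A C.
D: 0→13, due 14, tardiness 0
E: 13→21, due 18, tardiness 3
B: 21→27, due 11, tardiness 16
A: 27→31, due 20, tardiness 11
C: 31→34, due 30, tardiness 4
Sum = 0+3+16+11+4 = 34.
SPT (increasing processing time): C A B E D.
C: 0→3, due 30, tardiness 0
A: 3→7, due 20, tardiness 0
B: 7→13, due 11, tardiness 2
E: 13→21, due 18, tardiness 3
D: 21→34, due 14, tardiness 20
Sum = 0+0+2+3+20 = 25.
EDD (increasing due date): B D E A C.
B: 0→6, due 11, tardiness 0
D: 6→19, due 14, tardiness 5
E: 19→27, due 18, tardiness 9
A: 27→31, due 20, tardiness 11
C: 31→34, due 30, tardiness 4
Sum = 0+5+9+11+4 = 29.
LPT 34, SPT 25, EDD 29 → minimum 25.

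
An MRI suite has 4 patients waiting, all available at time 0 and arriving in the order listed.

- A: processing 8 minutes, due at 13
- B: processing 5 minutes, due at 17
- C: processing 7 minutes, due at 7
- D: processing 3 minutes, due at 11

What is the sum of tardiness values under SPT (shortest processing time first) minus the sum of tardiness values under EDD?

SPT (increasing processing time): D B C A.
D: 0→3, due 11, tardiness 0
B: 3→8, due 17, tardiness 0
C: 8→15, due 7, tardiness 8
A: 15→23, due 13, tardiness 10
Sum = 0+0+8+10 = 18.
EDD (increasing due date): C D A B.
C: 0→7, due 7, tardiness 0
D: 7→10, due 11, tardiness 0
A: 10→18, due 13, tardiness 5
B: 18→23, due 17, tardiness 6
Sum = 0+0+5+6 = 11.
Difference = 18 − 11 = 7.

7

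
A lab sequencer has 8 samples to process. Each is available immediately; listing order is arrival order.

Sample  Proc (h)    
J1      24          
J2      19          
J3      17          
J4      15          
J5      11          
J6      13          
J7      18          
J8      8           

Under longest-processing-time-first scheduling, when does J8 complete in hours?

LPT (decreasing processing time): J1 J2 J7 J3 J4 J6 J5 J8.
J1: 0→24
J2: 24→43
J7: 43→61
J3: 61→78
J4: 78→93
J6: 93→106
J5: 106→117
J8: 117→125

125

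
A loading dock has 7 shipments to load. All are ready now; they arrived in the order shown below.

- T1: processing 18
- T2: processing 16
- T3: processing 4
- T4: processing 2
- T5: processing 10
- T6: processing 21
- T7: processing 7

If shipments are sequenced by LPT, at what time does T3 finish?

LPT (decreasing processing time): T6 T1 T2 T5 T7 T3 T4.
T6: 0→21
T1: 21→39
T2: 39→55
T5: 55→65
T7: 65→72
T3: 72→76

76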